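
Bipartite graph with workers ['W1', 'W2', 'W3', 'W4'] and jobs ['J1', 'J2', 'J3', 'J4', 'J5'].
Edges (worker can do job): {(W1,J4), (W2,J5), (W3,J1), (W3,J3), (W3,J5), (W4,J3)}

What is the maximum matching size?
Maximum matching size = 4

Maximum matching: {(W1,J4), (W2,J5), (W3,J1), (W4,J3)}
Size: 4

This assigns 4 workers to 4 distinct jobs.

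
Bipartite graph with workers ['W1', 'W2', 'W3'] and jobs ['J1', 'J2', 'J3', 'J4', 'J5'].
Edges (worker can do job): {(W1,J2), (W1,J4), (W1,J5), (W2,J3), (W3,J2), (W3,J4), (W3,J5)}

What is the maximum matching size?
Maximum matching size = 3

Maximum matching: {(W1,J4), (W2,J3), (W3,J2)}
Size: 3

This assigns 3 workers to 3 distinct jobs.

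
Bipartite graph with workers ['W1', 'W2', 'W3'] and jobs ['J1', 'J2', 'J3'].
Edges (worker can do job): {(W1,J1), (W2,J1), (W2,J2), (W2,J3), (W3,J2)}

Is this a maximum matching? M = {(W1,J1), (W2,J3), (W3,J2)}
Yes, size 3 is maximum

Proposed matching has size 3.
Maximum matching size for this graph: 3.

This is a maximum matching.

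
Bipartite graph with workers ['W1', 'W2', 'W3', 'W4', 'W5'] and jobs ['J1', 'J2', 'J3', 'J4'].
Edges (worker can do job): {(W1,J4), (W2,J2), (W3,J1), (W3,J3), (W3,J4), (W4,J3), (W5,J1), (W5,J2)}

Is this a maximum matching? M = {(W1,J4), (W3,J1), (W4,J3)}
No, size 3 is not maximum

Proposed matching has size 3.
Maximum matching size for this graph: 4.

This is NOT maximum - can be improved to size 4.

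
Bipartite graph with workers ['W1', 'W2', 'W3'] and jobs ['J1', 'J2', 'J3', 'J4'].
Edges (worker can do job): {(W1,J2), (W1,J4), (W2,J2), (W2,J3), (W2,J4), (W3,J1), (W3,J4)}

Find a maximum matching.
Matching: {(W1,J2), (W2,J3), (W3,J4)}

Maximum matching (size 3):
  W1 → J2
  W2 → J3
  W3 → J4

Each worker is assigned to at most one job, and each job to at most one worker.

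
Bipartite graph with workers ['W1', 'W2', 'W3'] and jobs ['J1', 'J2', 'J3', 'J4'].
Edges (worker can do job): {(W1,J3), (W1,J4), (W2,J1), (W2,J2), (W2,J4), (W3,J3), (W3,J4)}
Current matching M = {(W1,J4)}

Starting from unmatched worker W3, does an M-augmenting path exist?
Yes: W3 → J3

An M-augmenting path alternates non-matching / matching edges, starting and ending at unmatched vertices.
Path: W3 → J3
(J3 is unmatched in M, so the path is augmenting.)
Flipping edges along this path would increase |M| from 1 to 2.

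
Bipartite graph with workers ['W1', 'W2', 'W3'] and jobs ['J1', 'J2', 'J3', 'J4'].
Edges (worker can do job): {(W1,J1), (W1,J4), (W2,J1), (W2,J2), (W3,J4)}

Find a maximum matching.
Matching: {(W1,J1), (W2,J2), (W3,J4)}

Maximum matching (size 3):
  W1 → J1
  W2 → J2
  W3 → J4

Each worker is assigned to at most one job, and each job to at most one worker.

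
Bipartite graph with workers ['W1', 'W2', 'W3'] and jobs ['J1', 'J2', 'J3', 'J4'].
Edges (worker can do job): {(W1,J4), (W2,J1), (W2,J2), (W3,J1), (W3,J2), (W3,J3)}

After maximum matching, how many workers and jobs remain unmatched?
Unmatched: 0 workers, 1 jobs

Maximum matching size: 3
Workers: 3 total, 3 matched, 0 unmatched
Jobs: 4 total, 3 matched, 1 unmatched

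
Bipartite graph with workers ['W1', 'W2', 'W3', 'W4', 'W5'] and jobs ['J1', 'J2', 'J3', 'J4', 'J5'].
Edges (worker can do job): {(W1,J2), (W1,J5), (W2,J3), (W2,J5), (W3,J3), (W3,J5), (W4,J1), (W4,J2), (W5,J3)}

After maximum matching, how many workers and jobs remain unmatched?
Unmatched: 1 workers, 1 jobs

Maximum matching size: 4
Workers: 5 total, 4 matched, 1 unmatched
Jobs: 5 total, 4 matched, 1 unmatched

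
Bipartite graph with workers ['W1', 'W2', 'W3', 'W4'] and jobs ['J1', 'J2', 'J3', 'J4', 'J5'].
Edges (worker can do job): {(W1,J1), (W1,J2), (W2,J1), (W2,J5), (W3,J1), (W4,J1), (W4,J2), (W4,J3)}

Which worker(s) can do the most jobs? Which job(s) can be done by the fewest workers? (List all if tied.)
Most versatile: W4 (3 jobs); Least covered: J4 (0 workers)

Worker degrees (jobs they can do): W1:2, W2:2, W3:1, W4:3
Job degrees (workers who can do it): J1:4, J2:2, J3:1, J4:0, J5:1

Maximum worker degree is 3, achieved by: W4
Minimum job degree is 0, achieved by: J4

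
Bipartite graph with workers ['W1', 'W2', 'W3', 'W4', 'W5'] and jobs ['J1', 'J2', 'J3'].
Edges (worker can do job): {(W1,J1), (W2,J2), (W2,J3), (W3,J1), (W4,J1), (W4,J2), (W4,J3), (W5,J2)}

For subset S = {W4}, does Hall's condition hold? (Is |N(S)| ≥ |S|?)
Yes: |N(S)| = 3, |S| = 1

Subset S = {W4}
Neighbors N(S) = {J1, J2, J3}

|N(S)| = 3, |S| = 1
Hall's condition: |N(S)| ≥ |S| is satisfied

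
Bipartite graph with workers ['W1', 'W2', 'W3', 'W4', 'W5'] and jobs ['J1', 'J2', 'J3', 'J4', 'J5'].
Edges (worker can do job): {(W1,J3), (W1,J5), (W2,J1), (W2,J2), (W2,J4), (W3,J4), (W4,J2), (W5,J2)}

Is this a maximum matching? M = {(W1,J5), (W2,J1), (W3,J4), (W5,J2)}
Yes, size 4 is maximum

Proposed matching has size 4.
Maximum matching size for this graph: 4.

This is a maximum matching.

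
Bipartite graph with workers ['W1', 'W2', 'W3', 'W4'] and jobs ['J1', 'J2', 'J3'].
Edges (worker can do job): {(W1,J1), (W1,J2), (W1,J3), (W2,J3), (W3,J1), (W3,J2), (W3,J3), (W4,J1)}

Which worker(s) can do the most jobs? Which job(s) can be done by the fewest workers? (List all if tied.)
Most versatile: W1, W3 (3 jobs); Least covered: J2 (2 workers)

Worker degrees (jobs they can do): W1:3, W2:1, W3:3, W4:1
Job degrees (workers who can do it): J1:3, J2:2, J3:3

Maximum worker degree is 3, achieved by: W1, W3
Minimum job degree is 2, achieved by: J2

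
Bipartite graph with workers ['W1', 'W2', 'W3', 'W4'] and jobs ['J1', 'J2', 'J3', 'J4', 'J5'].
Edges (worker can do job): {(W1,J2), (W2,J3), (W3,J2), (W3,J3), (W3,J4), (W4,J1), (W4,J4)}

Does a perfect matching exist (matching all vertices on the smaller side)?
Yes, perfect matching exists (size 4)

Perfect matching: {(W1,J2), (W2,J3), (W3,J4), (W4,J1)}
All 4 vertices on the smaller side are matched.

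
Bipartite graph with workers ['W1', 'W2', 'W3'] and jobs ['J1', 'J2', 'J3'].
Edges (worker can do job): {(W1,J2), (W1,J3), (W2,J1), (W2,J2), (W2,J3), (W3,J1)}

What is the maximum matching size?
Maximum matching size = 3

Maximum matching: {(W1,J2), (W2,J3), (W3,J1)}
Size: 3

This assigns 3 workers to 3 distinct jobs.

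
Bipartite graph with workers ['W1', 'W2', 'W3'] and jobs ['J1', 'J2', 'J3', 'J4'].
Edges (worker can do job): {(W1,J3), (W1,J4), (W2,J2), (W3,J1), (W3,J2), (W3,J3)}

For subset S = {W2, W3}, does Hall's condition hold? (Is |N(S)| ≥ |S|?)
Yes: |N(S)| = 3, |S| = 2

Subset S = {W2, W3}
Neighbors N(S) = {J1, J2, J3}

|N(S)| = 3, |S| = 2
Hall's condition: |N(S)| ≥ |S| is satisfied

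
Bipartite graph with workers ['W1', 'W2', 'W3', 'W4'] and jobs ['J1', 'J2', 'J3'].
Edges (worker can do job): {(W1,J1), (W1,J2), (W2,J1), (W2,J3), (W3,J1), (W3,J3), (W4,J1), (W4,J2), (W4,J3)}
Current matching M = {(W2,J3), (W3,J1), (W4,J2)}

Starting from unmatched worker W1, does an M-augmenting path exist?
No augmenting path from W1

Alternating search from W1 reaches jobs: {J1, J2, J3}.
Every reachable job is already matched in M, and following those matched edges back to workers exposes no further unvisited jobs.
No M-augmenting path from W1 exists.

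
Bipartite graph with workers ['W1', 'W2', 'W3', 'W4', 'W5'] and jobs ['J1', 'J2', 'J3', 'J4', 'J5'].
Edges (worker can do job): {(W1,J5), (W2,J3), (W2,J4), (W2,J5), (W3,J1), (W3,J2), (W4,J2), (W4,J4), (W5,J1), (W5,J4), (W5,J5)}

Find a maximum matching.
Matching: {(W1,J5), (W2,J3), (W3,J2), (W4,J4), (W5,J1)}

Maximum matching (size 5):
  W1 → J5
  W2 → J3
  W3 → J2
  W4 → J4
  W5 → J1

Each worker is assigned to at most one job, and each job to at most one worker.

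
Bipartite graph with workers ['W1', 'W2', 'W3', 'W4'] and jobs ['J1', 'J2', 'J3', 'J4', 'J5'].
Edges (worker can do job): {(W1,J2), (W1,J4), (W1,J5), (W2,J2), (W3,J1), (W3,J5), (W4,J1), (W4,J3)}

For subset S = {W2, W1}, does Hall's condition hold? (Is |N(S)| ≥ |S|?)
Yes: |N(S)| = 3, |S| = 2

Subset S = {W2, W1}
Neighbors N(S) = {J2, J4, J5}

|N(S)| = 3, |S| = 2
Hall's condition: |N(S)| ≥ |S| is satisfied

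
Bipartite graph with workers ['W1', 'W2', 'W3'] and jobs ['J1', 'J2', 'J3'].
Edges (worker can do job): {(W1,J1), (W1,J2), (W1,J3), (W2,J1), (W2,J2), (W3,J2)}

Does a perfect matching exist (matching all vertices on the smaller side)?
Yes, perfect matching exists (size 3)

Perfect matching: {(W1,J3), (W2,J1), (W3,J2)}
All 3 vertices on the smaller side are matched.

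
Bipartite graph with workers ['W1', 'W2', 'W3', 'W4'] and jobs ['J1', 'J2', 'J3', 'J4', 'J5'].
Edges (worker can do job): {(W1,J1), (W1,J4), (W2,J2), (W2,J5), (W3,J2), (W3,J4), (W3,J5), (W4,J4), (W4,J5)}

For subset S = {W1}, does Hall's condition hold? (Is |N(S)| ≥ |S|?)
Yes: |N(S)| = 2, |S| = 1

Subset S = {W1}
Neighbors N(S) = {J1, J4}

|N(S)| = 2, |S| = 1
Hall's condition: |N(S)| ≥ |S| is satisfied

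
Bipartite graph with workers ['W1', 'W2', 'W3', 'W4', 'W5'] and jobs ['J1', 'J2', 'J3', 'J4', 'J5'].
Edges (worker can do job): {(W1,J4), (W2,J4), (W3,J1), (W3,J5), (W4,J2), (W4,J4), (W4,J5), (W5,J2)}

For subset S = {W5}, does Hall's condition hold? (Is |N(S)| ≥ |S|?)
Yes: |N(S)| = 1, |S| = 1

Subset S = {W5}
Neighbors N(S) = {J2}

|N(S)| = 1, |S| = 1
Hall's condition: |N(S)| ≥ |S| is satisfied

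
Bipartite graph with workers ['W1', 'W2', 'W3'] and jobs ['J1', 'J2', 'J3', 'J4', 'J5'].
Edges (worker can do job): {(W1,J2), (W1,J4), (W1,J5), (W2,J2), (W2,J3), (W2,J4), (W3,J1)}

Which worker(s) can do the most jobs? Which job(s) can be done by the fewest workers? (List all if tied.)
Most versatile: W1, W2 (3 jobs); Least covered: J1, J3, J5 (1 workers)

Worker degrees (jobs they can do): W1:3, W2:3, W3:1
Job degrees (workers who can do it): J1:1, J2:2, J3:1, J4:2, J5:1

Maximum worker degree is 3, achieved by: W1, W2
Minimum job degree is 1, achieved by: J1, J3, J5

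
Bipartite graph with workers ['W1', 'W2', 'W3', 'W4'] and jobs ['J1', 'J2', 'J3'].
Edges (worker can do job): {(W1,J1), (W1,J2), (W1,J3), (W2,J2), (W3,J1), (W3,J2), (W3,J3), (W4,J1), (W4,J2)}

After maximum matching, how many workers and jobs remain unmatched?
Unmatched: 1 workers, 0 jobs

Maximum matching size: 3
Workers: 4 total, 3 matched, 1 unmatched
Jobs: 3 total, 3 matched, 0 unmatched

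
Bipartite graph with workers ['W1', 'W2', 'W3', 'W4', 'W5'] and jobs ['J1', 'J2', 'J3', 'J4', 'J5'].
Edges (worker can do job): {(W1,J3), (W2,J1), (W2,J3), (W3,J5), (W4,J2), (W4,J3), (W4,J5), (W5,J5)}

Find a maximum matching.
Matching: {(W1,J3), (W2,J1), (W3,J5), (W4,J2)}

Maximum matching (size 4):
  W1 → J3
  W2 → J1
  W3 → J5
  W4 → J2

Each worker is assigned to at most one job, and each job to at most one worker.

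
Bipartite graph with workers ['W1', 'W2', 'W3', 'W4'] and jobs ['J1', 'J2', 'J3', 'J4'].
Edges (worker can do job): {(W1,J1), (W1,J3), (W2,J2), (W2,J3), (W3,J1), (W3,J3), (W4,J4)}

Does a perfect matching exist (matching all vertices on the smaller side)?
Yes, perfect matching exists (size 4)

Perfect matching: {(W1,J3), (W2,J2), (W3,J1), (W4,J4)}
All 4 vertices on the smaller side are matched.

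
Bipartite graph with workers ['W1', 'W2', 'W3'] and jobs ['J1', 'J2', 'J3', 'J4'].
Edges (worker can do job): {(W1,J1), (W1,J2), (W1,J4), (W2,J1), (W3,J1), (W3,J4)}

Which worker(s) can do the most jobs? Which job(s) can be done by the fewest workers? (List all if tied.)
Most versatile: W1 (3 jobs); Least covered: J3 (0 workers)

Worker degrees (jobs they can do): W1:3, W2:1, W3:2
Job degrees (workers who can do it): J1:3, J2:1, J3:0, J4:2

Maximum worker degree is 3, achieved by: W1
Minimum job degree is 0, achieved by: J3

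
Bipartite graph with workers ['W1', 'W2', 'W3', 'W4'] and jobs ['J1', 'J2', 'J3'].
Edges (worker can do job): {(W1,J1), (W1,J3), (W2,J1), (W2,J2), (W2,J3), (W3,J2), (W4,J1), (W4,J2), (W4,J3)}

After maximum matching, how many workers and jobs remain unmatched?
Unmatched: 1 workers, 0 jobs

Maximum matching size: 3
Workers: 4 total, 3 matched, 1 unmatched
Jobs: 3 total, 3 matched, 0 unmatched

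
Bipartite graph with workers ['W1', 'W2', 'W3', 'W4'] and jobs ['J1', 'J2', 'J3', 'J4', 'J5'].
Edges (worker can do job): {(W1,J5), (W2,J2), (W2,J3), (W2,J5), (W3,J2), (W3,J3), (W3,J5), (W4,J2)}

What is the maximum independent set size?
Maximum independent set = 6

By König's theorem:
- Min vertex cover = Max matching = 3
- Max independent set = Total vertices - Min vertex cover
- Max independent set = 9 - 3 = 6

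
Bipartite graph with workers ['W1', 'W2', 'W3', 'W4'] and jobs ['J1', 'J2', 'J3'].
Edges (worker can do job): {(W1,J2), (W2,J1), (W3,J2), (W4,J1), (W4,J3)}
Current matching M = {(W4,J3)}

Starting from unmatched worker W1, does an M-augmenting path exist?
Yes: W1 → J2

An M-augmenting path alternates non-matching / matching edges, starting and ending at unmatched vertices.
Path: W1 → J2
(J2 is unmatched in M, so the path is augmenting.)
Flipping edges along this path would increase |M| from 1 to 2.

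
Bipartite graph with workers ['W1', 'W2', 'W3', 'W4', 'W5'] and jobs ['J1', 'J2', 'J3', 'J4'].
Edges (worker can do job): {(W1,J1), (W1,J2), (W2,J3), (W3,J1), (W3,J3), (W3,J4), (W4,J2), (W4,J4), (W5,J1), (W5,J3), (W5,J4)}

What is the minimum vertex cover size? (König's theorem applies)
Minimum vertex cover size = 4

By König's theorem: in bipartite graphs,
min vertex cover = max matching = 4

Maximum matching has size 4, so minimum vertex cover also has size 4.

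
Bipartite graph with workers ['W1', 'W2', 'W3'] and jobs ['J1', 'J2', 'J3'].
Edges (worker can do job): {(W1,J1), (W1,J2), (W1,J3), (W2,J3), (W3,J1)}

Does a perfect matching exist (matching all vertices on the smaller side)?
Yes, perfect matching exists (size 3)

Perfect matching: {(W1,J2), (W2,J3), (W3,J1)}
All 3 vertices on the smaller side are matched.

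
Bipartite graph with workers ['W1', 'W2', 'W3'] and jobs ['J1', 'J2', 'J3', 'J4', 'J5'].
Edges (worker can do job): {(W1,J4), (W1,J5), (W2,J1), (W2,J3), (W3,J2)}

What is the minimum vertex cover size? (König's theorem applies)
Minimum vertex cover size = 3

By König's theorem: in bipartite graphs,
min vertex cover = max matching = 3

Maximum matching has size 3, so minimum vertex cover also has size 3.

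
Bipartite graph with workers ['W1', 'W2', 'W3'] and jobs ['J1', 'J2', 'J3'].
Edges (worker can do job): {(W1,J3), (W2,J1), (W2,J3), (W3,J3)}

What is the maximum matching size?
Maximum matching size = 2

Maximum matching: {(W2,J1), (W3,J3)}
Size: 2

This assigns 2 workers to 2 distinct jobs.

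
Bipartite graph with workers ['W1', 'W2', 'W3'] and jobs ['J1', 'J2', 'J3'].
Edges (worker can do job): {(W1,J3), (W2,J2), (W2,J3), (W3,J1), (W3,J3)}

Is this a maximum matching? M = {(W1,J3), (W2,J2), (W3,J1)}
Yes, size 3 is maximum

Proposed matching has size 3.
Maximum matching size for this graph: 3.

This is a maximum matching.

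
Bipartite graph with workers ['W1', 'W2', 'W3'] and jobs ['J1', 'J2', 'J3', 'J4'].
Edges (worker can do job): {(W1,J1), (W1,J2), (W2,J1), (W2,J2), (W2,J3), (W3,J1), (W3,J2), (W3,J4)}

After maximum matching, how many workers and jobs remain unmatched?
Unmatched: 0 workers, 1 jobs

Maximum matching size: 3
Workers: 3 total, 3 matched, 0 unmatched
Jobs: 4 total, 3 matched, 1 unmatched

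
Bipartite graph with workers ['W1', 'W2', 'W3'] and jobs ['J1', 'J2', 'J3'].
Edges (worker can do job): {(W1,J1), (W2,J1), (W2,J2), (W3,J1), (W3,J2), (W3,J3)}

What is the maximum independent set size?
Maximum independent set = 3

By König's theorem:
- Min vertex cover = Max matching = 3
- Max independent set = Total vertices - Min vertex cover
- Max independent set = 6 - 3 = 3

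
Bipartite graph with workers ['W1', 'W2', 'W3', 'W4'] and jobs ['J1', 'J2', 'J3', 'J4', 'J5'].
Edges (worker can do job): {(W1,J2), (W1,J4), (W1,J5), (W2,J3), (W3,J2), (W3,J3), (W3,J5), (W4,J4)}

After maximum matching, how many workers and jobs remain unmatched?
Unmatched: 0 workers, 1 jobs

Maximum matching size: 4
Workers: 4 total, 4 matched, 0 unmatched
Jobs: 5 total, 4 matched, 1 unmatched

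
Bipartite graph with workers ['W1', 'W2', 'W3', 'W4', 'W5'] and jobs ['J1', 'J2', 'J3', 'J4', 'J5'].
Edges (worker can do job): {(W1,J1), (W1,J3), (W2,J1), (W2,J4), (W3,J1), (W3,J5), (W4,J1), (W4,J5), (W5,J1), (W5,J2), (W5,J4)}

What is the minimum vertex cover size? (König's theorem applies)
Minimum vertex cover size = 5

By König's theorem: in bipartite graphs,
min vertex cover = max matching = 5

Maximum matching has size 5, so minimum vertex cover also has size 5.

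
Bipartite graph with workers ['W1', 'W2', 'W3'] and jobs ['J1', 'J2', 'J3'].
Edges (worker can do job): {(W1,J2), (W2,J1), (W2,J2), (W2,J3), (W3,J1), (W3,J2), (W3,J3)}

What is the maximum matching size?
Maximum matching size = 3

Maximum matching: {(W1,J2), (W2,J3), (W3,J1)}
Size: 3

This assigns 3 workers to 3 distinct jobs.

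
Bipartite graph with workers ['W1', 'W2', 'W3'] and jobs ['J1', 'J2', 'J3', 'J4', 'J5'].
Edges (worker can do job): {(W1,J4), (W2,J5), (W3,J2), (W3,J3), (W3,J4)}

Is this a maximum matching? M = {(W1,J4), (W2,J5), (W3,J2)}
Yes, size 3 is maximum

Proposed matching has size 3.
Maximum matching size for this graph: 3.

This is a maximum matching.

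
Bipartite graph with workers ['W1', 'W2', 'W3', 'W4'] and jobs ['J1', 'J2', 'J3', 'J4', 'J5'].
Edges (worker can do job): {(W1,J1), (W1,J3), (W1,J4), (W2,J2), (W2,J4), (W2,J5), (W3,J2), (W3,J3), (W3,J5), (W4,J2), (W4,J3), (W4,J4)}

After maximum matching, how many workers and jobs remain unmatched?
Unmatched: 0 workers, 1 jobs

Maximum matching size: 4
Workers: 4 total, 4 matched, 0 unmatched
Jobs: 5 total, 4 matched, 1 unmatched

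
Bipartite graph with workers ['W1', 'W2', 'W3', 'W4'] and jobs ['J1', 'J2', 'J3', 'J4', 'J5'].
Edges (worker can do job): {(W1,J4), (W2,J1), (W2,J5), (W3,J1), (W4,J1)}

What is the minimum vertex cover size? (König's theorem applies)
Minimum vertex cover size = 3

By König's theorem: in bipartite graphs,
min vertex cover = max matching = 3

Maximum matching has size 3, so minimum vertex cover also has size 3.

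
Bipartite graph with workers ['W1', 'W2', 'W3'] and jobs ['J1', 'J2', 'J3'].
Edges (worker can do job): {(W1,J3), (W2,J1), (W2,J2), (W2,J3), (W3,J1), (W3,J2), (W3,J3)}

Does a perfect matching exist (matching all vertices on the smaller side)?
Yes, perfect matching exists (size 3)

Perfect matching: {(W1,J3), (W2,J1), (W3,J2)}
All 3 vertices on the smaller side are matched.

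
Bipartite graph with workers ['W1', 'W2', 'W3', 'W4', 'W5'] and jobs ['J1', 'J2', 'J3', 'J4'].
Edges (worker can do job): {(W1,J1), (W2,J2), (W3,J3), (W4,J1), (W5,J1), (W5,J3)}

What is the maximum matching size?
Maximum matching size = 3

Maximum matching: {(W2,J2), (W3,J3), (W5,J1)}
Size: 3

This assigns 3 workers to 3 distinct jobs.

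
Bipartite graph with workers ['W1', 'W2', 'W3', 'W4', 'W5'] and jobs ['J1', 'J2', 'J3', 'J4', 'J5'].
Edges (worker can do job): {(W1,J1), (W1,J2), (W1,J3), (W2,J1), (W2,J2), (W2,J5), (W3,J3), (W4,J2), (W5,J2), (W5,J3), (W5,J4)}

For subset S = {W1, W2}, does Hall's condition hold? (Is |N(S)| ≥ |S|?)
Yes: |N(S)| = 4, |S| = 2

Subset S = {W1, W2}
Neighbors N(S) = {J1, J2, J3, J5}

|N(S)| = 4, |S| = 2
Hall's condition: |N(S)| ≥ |S| is satisfied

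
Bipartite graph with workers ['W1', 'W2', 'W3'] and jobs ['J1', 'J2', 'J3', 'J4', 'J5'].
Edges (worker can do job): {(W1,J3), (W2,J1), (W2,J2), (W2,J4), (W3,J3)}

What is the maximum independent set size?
Maximum independent set = 6

By König's theorem:
- Min vertex cover = Max matching = 2
- Max independent set = Total vertices - Min vertex cover
- Max independent set = 8 - 2 = 6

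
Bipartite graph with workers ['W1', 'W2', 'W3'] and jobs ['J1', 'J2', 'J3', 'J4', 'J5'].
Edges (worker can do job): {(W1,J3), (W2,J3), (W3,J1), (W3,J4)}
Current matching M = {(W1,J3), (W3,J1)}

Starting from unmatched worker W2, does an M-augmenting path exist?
No augmenting path from W2

Alternating search from W2 reaches jobs: {J3}.
Every reachable job is already matched in M, and following those matched edges back to workers exposes no further unvisited jobs.
No M-augmenting path from W2 exists.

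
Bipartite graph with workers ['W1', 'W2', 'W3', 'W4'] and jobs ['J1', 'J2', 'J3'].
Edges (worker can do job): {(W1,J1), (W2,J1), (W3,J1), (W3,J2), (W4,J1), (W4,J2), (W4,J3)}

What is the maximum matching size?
Maximum matching size = 3

Maximum matching: {(W1,J1), (W3,J2), (W4,J3)}
Size: 3

This assigns 3 workers to 3 distinct jobs.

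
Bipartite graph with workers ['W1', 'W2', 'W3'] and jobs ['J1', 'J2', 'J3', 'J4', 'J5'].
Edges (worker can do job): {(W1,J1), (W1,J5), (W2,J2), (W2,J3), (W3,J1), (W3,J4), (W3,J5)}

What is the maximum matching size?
Maximum matching size = 3

Maximum matching: {(W1,J1), (W2,J3), (W3,J4)}
Size: 3

This assigns 3 workers to 3 distinct jobs.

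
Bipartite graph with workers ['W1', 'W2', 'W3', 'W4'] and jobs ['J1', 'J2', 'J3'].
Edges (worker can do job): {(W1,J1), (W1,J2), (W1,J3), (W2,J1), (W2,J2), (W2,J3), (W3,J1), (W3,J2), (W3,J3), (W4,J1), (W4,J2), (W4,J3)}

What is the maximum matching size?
Maximum matching size = 3

Maximum matching: {(W1,J2), (W3,J3), (W4,J1)}
Size: 3

This assigns 3 workers to 3 distinct jobs.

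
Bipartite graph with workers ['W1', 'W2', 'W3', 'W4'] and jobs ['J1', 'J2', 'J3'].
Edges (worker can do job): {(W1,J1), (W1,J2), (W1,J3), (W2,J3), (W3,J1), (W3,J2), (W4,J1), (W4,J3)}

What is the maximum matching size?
Maximum matching size = 3

Maximum matching: {(W1,J3), (W3,J2), (W4,J1)}
Size: 3

This assigns 3 workers to 3 distinct jobs.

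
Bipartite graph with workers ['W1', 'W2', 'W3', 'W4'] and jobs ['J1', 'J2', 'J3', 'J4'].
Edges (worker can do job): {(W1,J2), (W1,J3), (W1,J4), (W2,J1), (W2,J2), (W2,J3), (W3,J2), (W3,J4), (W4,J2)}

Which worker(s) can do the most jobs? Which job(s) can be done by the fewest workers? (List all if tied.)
Most versatile: W1, W2 (3 jobs); Least covered: J1 (1 workers)

Worker degrees (jobs they can do): W1:3, W2:3, W3:2, W4:1
Job degrees (workers who can do it): J1:1, J2:4, J3:2, J4:2

Maximum worker degree is 3, achieved by: W1, W2
Minimum job degree is 1, achieved by: J1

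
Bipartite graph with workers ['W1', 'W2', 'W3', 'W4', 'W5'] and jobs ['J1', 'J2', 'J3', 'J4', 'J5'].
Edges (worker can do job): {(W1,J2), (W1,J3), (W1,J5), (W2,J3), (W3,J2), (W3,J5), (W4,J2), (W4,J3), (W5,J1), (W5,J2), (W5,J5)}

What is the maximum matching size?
Maximum matching size = 4

Maximum matching: {(W1,J5), (W3,J2), (W4,J3), (W5,J1)}
Size: 4

This assigns 4 workers to 4 distinct jobs.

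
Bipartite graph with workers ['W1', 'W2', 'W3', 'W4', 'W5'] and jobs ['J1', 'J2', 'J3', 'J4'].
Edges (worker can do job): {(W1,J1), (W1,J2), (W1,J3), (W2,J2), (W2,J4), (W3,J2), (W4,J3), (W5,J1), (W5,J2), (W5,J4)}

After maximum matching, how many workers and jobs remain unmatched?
Unmatched: 1 workers, 0 jobs

Maximum matching size: 4
Workers: 5 total, 4 matched, 1 unmatched
Jobs: 4 total, 4 matched, 0 unmatched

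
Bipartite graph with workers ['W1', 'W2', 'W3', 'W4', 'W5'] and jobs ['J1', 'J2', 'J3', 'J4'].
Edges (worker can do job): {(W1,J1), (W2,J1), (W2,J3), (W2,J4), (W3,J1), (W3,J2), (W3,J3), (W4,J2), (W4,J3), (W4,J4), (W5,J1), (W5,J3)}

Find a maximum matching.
Matching: {(W1,J1), (W3,J2), (W4,J4), (W5,J3)}

Maximum matching (size 4):
  W1 → J1
  W3 → J2
  W4 → J4
  W5 → J3

Each worker is assigned to at most one job, and each job to at most one worker.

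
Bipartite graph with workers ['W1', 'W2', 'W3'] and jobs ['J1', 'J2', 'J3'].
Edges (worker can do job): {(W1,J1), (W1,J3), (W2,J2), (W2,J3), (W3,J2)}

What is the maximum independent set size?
Maximum independent set = 3

By König's theorem:
- Min vertex cover = Max matching = 3
- Max independent set = Total vertices - Min vertex cover
- Max independent set = 6 - 3 = 3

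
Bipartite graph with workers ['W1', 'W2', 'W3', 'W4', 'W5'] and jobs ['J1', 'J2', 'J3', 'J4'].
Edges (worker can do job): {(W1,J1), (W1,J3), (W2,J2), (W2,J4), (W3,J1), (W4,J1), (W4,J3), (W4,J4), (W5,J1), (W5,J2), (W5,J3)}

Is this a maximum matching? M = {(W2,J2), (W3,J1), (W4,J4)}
No, size 3 is not maximum

Proposed matching has size 3.
Maximum matching size for this graph: 4.

This is NOT maximum - can be improved to size 4.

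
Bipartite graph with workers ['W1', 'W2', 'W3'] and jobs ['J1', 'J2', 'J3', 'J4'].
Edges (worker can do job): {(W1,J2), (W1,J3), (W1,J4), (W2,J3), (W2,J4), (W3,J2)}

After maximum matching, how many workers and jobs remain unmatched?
Unmatched: 0 workers, 1 jobs

Maximum matching size: 3
Workers: 3 total, 3 matched, 0 unmatched
Jobs: 4 total, 3 matched, 1 unmatched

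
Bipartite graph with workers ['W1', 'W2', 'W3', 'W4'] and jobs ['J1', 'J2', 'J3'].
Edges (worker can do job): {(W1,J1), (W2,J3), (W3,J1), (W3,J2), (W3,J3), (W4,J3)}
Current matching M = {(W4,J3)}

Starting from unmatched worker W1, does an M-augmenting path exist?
Yes: W1 → J1

An M-augmenting path alternates non-matching / matching edges, starting and ending at unmatched vertices.
Path: W1 → J1
(J1 is unmatched in M, so the path is augmenting.)
Flipping edges along this path would increase |M| from 1 to 2.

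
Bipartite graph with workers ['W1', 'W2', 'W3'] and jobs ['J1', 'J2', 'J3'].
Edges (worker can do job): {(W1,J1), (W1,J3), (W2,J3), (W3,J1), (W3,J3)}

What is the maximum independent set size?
Maximum independent set = 4

By König's theorem:
- Min vertex cover = Max matching = 2
- Max independent set = Total vertices - Min vertex cover
- Max independent set = 6 - 2 = 4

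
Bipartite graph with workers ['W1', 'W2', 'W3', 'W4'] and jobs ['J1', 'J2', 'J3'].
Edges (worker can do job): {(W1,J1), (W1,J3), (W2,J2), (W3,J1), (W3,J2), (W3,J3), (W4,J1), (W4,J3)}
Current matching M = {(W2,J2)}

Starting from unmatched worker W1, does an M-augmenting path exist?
Yes: W1 → J1

An M-augmenting path alternates non-matching / matching edges, starting and ending at unmatched vertices.
Path: W1 → J1
(J1 is unmatched in M, so the path is augmenting.)
Flipping edges along this path would increase |M| from 1 to 2.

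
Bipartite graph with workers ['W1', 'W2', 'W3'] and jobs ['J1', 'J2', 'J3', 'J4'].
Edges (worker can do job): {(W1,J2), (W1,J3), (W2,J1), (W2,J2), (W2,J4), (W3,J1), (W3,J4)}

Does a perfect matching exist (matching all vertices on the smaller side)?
Yes, perfect matching exists (size 3)

Perfect matching: {(W1,J2), (W2,J1), (W3,J4)}
All 3 vertices on the smaller side are matched.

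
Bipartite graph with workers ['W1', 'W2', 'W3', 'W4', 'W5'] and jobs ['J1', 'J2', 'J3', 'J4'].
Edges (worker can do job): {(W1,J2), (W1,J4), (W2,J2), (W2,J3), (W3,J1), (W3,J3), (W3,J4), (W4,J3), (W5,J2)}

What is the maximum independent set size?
Maximum independent set = 5

By König's theorem:
- Min vertex cover = Max matching = 4
- Max independent set = Total vertices - Min vertex cover
- Max independent set = 9 - 4 = 5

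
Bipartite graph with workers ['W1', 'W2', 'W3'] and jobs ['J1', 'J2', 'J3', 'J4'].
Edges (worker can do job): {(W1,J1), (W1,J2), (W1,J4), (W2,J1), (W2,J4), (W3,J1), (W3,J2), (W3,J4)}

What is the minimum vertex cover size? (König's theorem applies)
Minimum vertex cover size = 3

By König's theorem: in bipartite graphs,
min vertex cover = max matching = 3

Maximum matching has size 3, so minimum vertex cover also has size 3.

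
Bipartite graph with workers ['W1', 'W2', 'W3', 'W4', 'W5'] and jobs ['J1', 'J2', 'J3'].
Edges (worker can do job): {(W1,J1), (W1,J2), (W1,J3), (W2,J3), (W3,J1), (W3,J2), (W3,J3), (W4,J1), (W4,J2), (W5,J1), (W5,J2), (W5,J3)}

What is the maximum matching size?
Maximum matching size = 3

Maximum matching: {(W3,J3), (W4,J2), (W5,J1)}
Size: 3

This assigns 3 workers to 3 distinct jobs.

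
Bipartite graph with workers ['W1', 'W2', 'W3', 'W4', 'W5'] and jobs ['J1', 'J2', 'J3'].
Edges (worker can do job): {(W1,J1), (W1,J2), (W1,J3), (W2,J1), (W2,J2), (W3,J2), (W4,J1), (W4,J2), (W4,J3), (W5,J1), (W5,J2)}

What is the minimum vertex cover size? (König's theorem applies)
Minimum vertex cover size = 3

By König's theorem: in bipartite graphs,
min vertex cover = max matching = 3

Maximum matching has size 3, so minimum vertex cover also has size 3.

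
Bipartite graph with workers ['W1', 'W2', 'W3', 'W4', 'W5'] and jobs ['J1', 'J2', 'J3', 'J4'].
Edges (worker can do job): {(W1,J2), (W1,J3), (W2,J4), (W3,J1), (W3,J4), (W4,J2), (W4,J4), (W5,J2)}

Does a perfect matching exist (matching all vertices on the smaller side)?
Yes, perfect matching exists (size 4)

Perfect matching: {(W1,J3), (W3,J1), (W4,J4), (W5,J2)}
All 4 vertices on the smaller side are matched.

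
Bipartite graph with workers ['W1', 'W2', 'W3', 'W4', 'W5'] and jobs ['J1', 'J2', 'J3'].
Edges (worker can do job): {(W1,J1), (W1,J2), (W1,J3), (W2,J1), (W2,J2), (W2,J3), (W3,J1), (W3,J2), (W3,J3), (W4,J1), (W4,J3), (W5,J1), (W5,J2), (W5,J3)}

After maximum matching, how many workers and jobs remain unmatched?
Unmatched: 2 workers, 0 jobs

Maximum matching size: 3
Workers: 5 total, 3 matched, 2 unmatched
Jobs: 3 total, 3 matched, 0 unmatched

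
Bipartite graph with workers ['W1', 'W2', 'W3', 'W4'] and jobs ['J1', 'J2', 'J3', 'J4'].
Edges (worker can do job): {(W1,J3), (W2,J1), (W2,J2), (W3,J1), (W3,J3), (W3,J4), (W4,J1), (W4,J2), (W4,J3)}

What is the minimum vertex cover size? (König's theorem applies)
Minimum vertex cover size = 4

By König's theorem: in bipartite graphs,
min vertex cover = max matching = 4

Maximum matching has size 4, so minimum vertex cover also has size 4.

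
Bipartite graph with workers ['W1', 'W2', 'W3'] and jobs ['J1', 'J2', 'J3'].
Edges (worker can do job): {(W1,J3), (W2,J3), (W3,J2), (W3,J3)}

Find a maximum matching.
Matching: {(W1,J3), (W3,J2)}

Maximum matching (size 2):
  W1 → J3
  W3 → J2

Each worker is assigned to at most one job, and each job to at most one worker.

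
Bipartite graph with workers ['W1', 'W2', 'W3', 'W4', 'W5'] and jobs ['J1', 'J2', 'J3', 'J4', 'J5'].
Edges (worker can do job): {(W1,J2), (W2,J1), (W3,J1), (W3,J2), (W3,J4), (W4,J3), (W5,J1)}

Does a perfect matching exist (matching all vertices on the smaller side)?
No, maximum matching has size 4 < 5

Maximum matching has size 4, need 5 for perfect matching.
Unmatched workers: ['W2']
Unmatched jobs: ['J5']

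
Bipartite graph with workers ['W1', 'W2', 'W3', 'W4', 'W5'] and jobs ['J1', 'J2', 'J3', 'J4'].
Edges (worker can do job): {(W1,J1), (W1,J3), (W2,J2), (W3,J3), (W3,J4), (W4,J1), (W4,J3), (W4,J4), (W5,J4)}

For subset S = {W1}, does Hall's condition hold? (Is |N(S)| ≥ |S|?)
Yes: |N(S)| = 2, |S| = 1

Subset S = {W1}
Neighbors N(S) = {J1, J3}

|N(S)| = 2, |S| = 1
Hall's condition: |N(S)| ≥ |S| is satisfied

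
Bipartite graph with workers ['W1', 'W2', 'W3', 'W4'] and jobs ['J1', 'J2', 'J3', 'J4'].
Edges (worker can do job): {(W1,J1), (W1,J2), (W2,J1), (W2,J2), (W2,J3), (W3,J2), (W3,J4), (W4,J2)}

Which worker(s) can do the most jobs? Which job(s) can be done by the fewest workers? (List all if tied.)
Most versatile: W2 (3 jobs); Least covered: J3, J4 (1 workers)

Worker degrees (jobs they can do): W1:2, W2:3, W3:2, W4:1
Job degrees (workers who can do it): J1:2, J2:4, J3:1, J4:1

Maximum worker degree is 3, achieved by: W2
Minimum job degree is 1, achieved by: J3, J4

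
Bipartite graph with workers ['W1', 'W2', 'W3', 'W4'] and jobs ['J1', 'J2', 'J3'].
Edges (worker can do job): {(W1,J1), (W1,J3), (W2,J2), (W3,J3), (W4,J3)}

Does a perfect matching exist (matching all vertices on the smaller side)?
Yes, perfect matching exists (size 3)

Perfect matching: {(W1,J1), (W2,J2), (W4,J3)}
All 3 vertices on the smaller side are matched.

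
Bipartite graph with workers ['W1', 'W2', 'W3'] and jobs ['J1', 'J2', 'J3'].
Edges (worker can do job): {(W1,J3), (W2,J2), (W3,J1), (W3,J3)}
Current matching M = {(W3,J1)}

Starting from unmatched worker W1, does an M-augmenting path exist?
Yes: W1 → J3

An M-augmenting path alternates non-matching / matching edges, starting and ending at unmatched vertices.
Path: W1 → J3
(J3 is unmatched in M, so the path is augmenting.)
Flipping edges along this path would increase |M| from 1 to 2.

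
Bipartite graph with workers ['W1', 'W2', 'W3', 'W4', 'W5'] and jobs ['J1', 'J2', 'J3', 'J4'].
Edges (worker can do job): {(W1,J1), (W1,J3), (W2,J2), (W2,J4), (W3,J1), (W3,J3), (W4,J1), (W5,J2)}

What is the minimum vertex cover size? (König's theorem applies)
Minimum vertex cover size = 4

By König's theorem: in bipartite graphs,
min vertex cover = max matching = 4

Maximum matching has size 4, so minimum vertex cover also has size 4.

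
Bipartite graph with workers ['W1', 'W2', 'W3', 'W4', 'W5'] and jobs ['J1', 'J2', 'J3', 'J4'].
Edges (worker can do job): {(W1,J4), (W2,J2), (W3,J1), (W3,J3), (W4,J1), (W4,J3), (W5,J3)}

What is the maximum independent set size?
Maximum independent set = 5

By König's theorem:
- Min vertex cover = Max matching = 4
- Max independent set = Total vertices - Min vertex cover
- Max independent set = 9 - 4 = 5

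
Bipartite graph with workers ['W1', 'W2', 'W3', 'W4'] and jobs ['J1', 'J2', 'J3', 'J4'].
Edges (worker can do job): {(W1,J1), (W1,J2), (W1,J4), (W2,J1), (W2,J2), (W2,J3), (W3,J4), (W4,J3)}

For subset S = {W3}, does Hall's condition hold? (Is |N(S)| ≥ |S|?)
Yes: |N(S)| = 1, |S| = 1

Subset S = {W3}
Neighbors N(S) = {J4}

|N(S)| = 1, |S| = 1
Hall's condition: |N(S)| ≥ |S| is satisfied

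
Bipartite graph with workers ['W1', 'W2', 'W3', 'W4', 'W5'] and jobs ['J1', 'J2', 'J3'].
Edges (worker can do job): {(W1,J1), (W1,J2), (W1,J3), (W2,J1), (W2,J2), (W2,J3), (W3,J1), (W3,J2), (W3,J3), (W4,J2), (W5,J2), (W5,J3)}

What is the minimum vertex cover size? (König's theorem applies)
Minimum vertex cover size = 3

By König's theorem: in bipartite graphs,
min vertex cover = max matching = 3

Maximum matching has size 3, so minimum vertex cover also has size 3.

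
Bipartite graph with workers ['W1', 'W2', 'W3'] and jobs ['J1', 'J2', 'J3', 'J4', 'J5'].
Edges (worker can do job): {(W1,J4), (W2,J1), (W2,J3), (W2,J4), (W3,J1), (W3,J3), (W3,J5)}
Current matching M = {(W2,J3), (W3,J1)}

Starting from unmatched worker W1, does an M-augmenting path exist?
Yes: W1 → J4

An M-augmenting path alternates non-matching / matching edges, starting and ending at unmatched vertices.
Path: W1 → J4
(J4 is unmatched in M, so the path is augmenting.)
Flipping edges along this path would increase |M| from 2 to 3.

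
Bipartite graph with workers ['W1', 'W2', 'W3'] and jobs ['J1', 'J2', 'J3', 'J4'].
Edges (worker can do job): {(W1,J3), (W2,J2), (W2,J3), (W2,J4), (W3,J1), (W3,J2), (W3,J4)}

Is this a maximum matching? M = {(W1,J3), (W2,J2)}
No, size 2 is not maximum

Proposed matching has size 2.
Maximum matching size for this graph: 3.

This is NOT maximum - can be improved to size 3.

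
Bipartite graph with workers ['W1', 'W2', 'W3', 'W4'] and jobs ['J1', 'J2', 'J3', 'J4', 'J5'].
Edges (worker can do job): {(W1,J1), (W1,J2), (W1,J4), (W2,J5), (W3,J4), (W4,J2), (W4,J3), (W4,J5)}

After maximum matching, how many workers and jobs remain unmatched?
Unmatched: 0 workers, 1 jobs

Maximum matching size: 4
Workers: 4 total, 4 matched, 0 unmatched
Jobs: 5 total, 4 matched, 1 unmatched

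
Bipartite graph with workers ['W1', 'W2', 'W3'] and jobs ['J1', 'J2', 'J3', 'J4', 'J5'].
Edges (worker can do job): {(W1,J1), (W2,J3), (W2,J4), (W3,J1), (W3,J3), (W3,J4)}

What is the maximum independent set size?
Maximum independent set = 5

By König's theorem:
- Min vertex cover = Max matching = 3
- Max independent set = Total vertices - Min vertex cover
- Max independent set = 8 - 3 = 5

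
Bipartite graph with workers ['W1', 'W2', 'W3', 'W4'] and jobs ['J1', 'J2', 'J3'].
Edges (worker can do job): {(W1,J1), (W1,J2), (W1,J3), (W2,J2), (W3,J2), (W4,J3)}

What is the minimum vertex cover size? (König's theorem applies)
Minimum vertex cover size = 3

By König's theorem: in bipartite graphs,
min vertex cover = max matching = 3

Maximum matching has size 3, so minimum vertex cover also has size 3.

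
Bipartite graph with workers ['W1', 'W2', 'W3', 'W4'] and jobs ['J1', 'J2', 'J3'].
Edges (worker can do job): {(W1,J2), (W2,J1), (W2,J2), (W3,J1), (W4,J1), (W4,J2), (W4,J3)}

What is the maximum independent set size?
Maximum independent set = 4

By König's theorem:
- Min vertex cover = Max matching = 3
- Max independent set = Total vertices - Min vertex cover
- Max independent set = 7 - 3 = 4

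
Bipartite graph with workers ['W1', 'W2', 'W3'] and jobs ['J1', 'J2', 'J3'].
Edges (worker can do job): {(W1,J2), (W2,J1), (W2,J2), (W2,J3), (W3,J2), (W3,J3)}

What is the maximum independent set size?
Maximum independent set = 3

By König's theorem:
- Min vertex cover = Max matching = 3
- Max independent set = Total vertices - Min vertex cover
- Max independent set = 6 - 3 = 3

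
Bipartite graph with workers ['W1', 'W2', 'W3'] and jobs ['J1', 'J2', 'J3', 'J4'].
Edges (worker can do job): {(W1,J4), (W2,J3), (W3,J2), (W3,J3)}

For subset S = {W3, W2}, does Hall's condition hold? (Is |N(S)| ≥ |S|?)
Yes: |N(S)| = 2, |S| = 2

Subset S = {W3, W2}
Neighbors N(S) = {J2, J3}

|N(S)| = 2, |S| = 2
Hall's condition: |N(S)| ≥ |S| is satisfied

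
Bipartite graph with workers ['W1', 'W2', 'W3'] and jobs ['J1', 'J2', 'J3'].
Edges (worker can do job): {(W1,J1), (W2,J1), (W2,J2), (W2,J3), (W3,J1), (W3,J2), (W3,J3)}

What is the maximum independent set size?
Maximum independent set = 3

By König's theorem:
- Min vertex cover = Max matching = 3
- Max independent set = Total vertices - Min vertex cover
- Max independent set = 6 - 3 = 3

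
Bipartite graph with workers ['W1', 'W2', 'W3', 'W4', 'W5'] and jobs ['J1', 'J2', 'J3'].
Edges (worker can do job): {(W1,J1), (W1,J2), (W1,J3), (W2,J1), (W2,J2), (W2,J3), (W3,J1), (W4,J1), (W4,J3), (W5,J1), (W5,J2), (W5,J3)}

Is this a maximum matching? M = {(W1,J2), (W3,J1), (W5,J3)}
Yes, size 3 is maximum

Proposed matching has size 3.
Maximum matching size for this graph: 3.

This is a maximum matching.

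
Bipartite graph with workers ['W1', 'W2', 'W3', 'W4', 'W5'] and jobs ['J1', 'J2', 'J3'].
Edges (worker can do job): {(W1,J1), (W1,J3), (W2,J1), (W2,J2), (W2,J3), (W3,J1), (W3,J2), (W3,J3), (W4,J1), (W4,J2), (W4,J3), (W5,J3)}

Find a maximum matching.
Matching: {(W3,J1), (W4,J2), (W5,J3)}

Maximum matching (size 3):
  W3 → J1
  W4 → J2
  W5 → J3

Each worker is assigned to at most one job, and each job to at most one worker.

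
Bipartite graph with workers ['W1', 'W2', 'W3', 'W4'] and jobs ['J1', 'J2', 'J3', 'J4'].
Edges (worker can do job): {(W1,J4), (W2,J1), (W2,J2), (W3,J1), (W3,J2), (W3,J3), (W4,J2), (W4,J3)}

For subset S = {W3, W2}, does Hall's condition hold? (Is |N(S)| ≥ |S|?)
Yes: |N(S)| = 3, |S| = 2

Subset S = {W3, W2}
Neighbors N(S) = {J1, J2, J3}

|N(S)| = 3, |S| = 2
Hall's condition: |N(S)| ≥ |S| is satisfied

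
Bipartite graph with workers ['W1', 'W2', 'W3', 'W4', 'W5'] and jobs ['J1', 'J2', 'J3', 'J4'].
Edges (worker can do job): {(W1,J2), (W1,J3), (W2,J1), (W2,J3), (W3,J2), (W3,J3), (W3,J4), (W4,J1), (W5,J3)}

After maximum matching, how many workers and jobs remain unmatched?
Unmatched: 1 workers, 0 jobs

Maximum matching size: 4
Workers: 5 total, 4 matched, 1 unmatched
Jobs: 4 total, 4 matched, 0 unmatched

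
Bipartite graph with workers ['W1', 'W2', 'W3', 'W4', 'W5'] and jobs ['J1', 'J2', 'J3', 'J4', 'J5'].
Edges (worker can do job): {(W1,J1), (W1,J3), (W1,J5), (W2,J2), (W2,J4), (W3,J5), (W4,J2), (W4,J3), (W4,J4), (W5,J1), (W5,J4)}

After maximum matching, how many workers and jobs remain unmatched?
Unmatched: 0 workers, 0 jobs

Maximum matching size: 5
Workers: 5 total, 5 matched, 0 unmatched
Jobs: 5 total, 5 matched, 0 unmatched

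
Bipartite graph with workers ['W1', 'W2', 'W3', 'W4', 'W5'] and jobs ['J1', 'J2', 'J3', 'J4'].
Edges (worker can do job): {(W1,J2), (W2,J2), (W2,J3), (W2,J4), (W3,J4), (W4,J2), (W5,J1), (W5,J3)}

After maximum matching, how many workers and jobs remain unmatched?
Unmatched: 1 workers, 0 jobs

Maximum matching size: 4
Workers: 5 total, 4 matched, 1 unmatched
Jobs: 4 total, 4 matched, 0 unmatched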